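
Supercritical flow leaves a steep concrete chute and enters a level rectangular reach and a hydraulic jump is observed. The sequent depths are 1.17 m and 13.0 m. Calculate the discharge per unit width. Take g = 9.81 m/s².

For a rectangular channel the momentum equation gives q² = ½·g·y₁·y₂·(y₁ + y₂) = ½×9.81×1.17×13.0×14.2 = 1057.
q = √1057 = 32.5 m²/s.

q = 32.5 m²/s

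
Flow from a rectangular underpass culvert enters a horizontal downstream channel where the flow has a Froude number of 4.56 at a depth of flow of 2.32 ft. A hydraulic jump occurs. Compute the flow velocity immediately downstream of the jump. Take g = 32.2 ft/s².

V₂ = 6.60 ft/s

Fr₁ = 4.56 (given).
Sequent-depth ratio: y₂/y₁ = ½[√(1 + 8Fr₁²) − 1] = ½[√167.3 − 1] = 5.97.
y₂ = 5.97 × 2.32 = 13.8 ft.
V₁ = Fr₁·√(g·y₁) = 4.56×√(32.2×2.32) = 39.4 ft/s; q = V₁·y₁ = 91.4 ft²/s.
V₂ = q/y₂ = 91.4/13.8 = 6.60 ft/s.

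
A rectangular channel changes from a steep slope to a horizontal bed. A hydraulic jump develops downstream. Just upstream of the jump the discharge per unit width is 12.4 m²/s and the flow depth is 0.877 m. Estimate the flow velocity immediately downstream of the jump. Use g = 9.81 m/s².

V₁ = q/y₁ = 12.4/0.877 = 14.1 m/s. Fr₁ = V₁/√(g·y₁) = 14.1/√(9.81×0.877) = 4.82.
From the momentum equation for a rectangular channel, y₂/y₁ = ½[√(1 + 8Fr₁²) − 1] = ½[√186.9 − 1] = 6.34.
y₂ = 6.34 × 0.877 = 5.56 m.
V₂ = q/y₂ = 12.4/5.56 = 2.23 m/s.

V₂ = 2.23 m/s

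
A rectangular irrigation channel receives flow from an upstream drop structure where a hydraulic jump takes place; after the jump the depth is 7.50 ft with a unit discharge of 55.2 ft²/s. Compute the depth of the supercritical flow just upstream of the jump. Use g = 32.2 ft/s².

y₁ = 2.52 ft

V₂ = q/y₂ = 55.2/7.50 = 7.36 ft/s; Fr₂ = V₂/√(g·y₂) = 0.474.
Applying the sequent-depth relation in reverse, y₁/y₂ = ½[√(1 + 8Fr₂²) − 1] = ½[√2.794 − 1] = 0.336.
y₁ = 0.336 × 7.50 = 2.52 ft.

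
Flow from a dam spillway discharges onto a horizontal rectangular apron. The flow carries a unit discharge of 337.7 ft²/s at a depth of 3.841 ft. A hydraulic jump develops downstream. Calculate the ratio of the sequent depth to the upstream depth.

V₁ = q/y₁ = 337.7/3.841 = 87.92 ft/s. Fr₁ = V₁/√(g·y₁) = 87.92/√(32.2×3.841) = 7.906.
By Bélanger, y₂/y₁ = ½[√(1 + 8Fr₁²) − 1] = ½[√500.99 − 1] = 10.69.

y₂/y₁ = 10.69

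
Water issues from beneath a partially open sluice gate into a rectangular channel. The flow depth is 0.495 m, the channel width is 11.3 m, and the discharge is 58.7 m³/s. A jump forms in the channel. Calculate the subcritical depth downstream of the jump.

y₂ = 3.10 m

q = Q/b = 58.7/11.3 = 5.19 m²/s; V₁ = q/y₁ = 10.5 m/s. Fr₁ = V₁/√(g·y₁) = 4.76.
Sequent-depth ratio: y₂/y₁ = ½[√(1 + 8Fr₁²) − 1] = ½[√182.4 − 1] = 6.25.
y₂ = 6.25 × 0.495 = 3.10 m.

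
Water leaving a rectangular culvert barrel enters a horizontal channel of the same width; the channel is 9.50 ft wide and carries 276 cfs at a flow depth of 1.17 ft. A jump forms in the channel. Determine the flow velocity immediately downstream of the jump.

q = Q/b = 276/9.50 = 29.1 ft²/s; V₁ = q/y₁ = 24.8 ft/s. Fr₁ = V₁/√(g·y₁) = 4.05.
Bélanger equation: y₂/y₁ = ½[√(1 + 8Fr₁²) − 1] = ½[√131.9 − 1] = 5.24.
y₂ = 5.24 × 1.17 = 6.13 ft.
V₂ = q/y₂ = 29.1/6.13 = 4.74 ft/s.

V₂ = 4.74 ft/s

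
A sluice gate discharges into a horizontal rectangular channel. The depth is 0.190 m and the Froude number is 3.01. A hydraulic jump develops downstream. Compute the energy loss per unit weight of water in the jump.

ΔE = 0.271 m

Fr₁ = 3.01 (given).
From the momentum equation for a rectangular channel, y₂/y₁ = ½[√(1 + 8Fr₁²) − 1] = ½[√73.48 − 1] = 3.79.
y₂ = 3.79 × 0.190 = 0.719 m.
V₁ = Fr₁·√(g·y₁) = 3.01×√(9.81×0.190) = 4.11 m/s; q = V₁·y₁ = 0.781 m²/s. V₂ = q/y₂ = 0.781/0.719 = 1.09 m/s. E₁ = y₁ + V₁²/2g = 1.05 m; E₂ = y₂ + V₂²/2g = 0.779 m. ΔE = E₁ − E₂ = 0.271 m.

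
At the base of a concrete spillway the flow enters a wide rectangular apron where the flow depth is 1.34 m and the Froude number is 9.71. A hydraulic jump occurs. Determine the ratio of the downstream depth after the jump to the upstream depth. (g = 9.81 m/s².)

y₂/y₁ = 13.2

Fr₁ = 9.71 (given).
From the momentum equation for a rectangular channel, y₂/y₁ = ½[√(1 + 8Fr₁²) − 1] = ½[√755.3 − 1] = 13.2.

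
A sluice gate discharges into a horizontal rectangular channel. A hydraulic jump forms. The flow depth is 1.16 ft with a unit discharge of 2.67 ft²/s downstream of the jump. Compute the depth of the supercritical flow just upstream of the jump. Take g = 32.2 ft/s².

y₁ = 0.267 ft

V₂ = q/y₂ = 2.67/1.16 = 2.30 ft/s; Fr₂ = V₂/√(g·y₂) = 0.377.
The Bélanger relation is symmetric: y₁/y₂ = ½[√(1 + 8Fr₂²) − 1] = ½[√2.135 − 1] = 0.231.
y₁ = 0.231 × 1.16 = 0.267 ft.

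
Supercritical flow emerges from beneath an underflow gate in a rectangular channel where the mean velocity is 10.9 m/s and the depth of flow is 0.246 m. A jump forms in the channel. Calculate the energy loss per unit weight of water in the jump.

Fr₁ = V₁/√(g·y₁) = 10.9/√(9.81×0.246) = 7.02.
Sequent-depth ratio: y₂/y₁ = ½[√(1 + 8Fr₁²) − 1] = ½[√394.9 − 1] = 9.44.
y₂ = 9.44 × 0.246 = 2.32 m.
q = V₁·y₁ = 10.9 × 0.246 = 2.68 m²/s. V₂ = q/y₂ = 2.68/2.32 = 1.16 m/s. E₁ = y₁ + V₁²/2g = 6.30 m; E₂ = y₂ + V₂²/2g = 2.39 m. ΔE = E₁ − E₂ = 3.91 m.

ΔE = 3.91 m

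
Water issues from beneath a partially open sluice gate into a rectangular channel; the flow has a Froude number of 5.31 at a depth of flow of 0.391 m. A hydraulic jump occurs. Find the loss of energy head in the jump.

Fr₁ = 5.31 (given).
Conjugate-depth relation: y₂/y₁ = ½[√(1 + 8Fr₁²) − 1] = ½[√226.6 − 1] = 7.03.
y₂ = 7.03 × 0.391 = 2.75 m.
Head loss: ΔE = (y₂ − y₁)³/(4y₁y₂) = (2.75 − 0.391)³/(4×0.391×2.75) = 13.1/4.30 = 3.04 m.

ΔE = 3.04 m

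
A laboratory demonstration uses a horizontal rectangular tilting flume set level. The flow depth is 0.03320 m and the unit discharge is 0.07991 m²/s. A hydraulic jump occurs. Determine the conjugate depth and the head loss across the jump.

y₂ = 0.1821 m; ΔE = 0.1365 m

V₁ = q/y₁ = 0.07991/0.03320 = 2.407 m/s. Fr₁ = V₁/√(g·y₁) = 2.407/√(9.81×0.03320) = 4.218.
By Bélanger, y₂/y₁ = ½[√(1 + 8Fr₁²) − 1] = ½[√143.30 − 1] = 5.485.
y₂ = 5.485 × 0.03320 = 0.1821 m.
Head loss: ΔE = (y₂ − y₁)³/(4y₁y₂) = (0.1821 − 0.03320)³/(4×0.03320×0.1821) = 0.003302/0.02419 = 0.1365 m.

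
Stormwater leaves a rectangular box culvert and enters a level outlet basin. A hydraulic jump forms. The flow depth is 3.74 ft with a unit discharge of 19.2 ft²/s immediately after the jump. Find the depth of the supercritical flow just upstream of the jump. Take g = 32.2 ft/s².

V₂ = q/y₂ = 19.2/3.74 = 5.13 ft/s; Fr₂ = V₂/√(g·y₂) = 0.468.
Since the conjugate-depth ratio holds either way, y₁/y₂ = ½[√(1 + 8Fr₂²) − 1] = ½[√2.751 − 1] = 0.329.
y₁ = 0.329 × 3.74 = 1.23 ft.

y₁ = 1.23 ft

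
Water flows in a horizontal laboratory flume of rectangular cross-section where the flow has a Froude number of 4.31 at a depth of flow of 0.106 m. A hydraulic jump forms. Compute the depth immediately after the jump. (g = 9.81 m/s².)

y₂ = 0.595 m

Fr₁ = 4.31 (given).
By Bélanger, y₂/y₁ = ½[√(1 + 8Fr₁²) − 1] = ½[√149.6 − 1] = 5.62.
y₂ = 5.62 × 0.106 = 0.595 m.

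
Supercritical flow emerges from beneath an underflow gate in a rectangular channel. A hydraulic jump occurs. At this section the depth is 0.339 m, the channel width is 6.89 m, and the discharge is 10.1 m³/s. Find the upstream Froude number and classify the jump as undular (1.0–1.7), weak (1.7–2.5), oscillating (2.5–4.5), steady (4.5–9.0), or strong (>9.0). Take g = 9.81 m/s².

q = Q/b = 10.1/6.89 = 1.47 m²/s; V₁ = q/y₁ = 4.32 m/s. Fr₁ = V₁/√(g·y₁) = 2.37.
Fr₁ = 2.37 lies in the weak range.

Fr₁ = 2.37; weak jump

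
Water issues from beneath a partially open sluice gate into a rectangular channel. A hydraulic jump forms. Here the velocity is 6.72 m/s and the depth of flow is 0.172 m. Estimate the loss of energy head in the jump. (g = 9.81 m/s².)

Fr₁ = V₁/√(g·y₁) = 6.72/√(9.81×0.172) = 5.17.
Sequent-depth ratio: y₂/y₁ = ½[√(1 + 8Fr₁²) − 1] = ½[√215.1 − 1] = 6.83.
y₂ = 6.83 × 0.172 = 1.18 m.
Head loss: ΔE = (y₂ − y₁)³/(4y₁y₂) = (1.18 − 0.172)³/(4×0.172×1.18) = 1.01/0.809 = 1.25 m.

ΔE = 1.25 m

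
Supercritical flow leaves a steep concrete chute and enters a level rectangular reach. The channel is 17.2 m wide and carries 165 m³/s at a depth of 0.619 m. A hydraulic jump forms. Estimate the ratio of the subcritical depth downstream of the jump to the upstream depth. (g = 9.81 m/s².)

q = Q/b = 165/17.2 = 9.59 m²/s; V₁ = q/y₁ = 15.5 m/s. Fr₁ = V₁/√(g·y₁) = 6.29.
Bélanger equation: y₂/y₁ = ½[√(1 + 8Fr₁²) − 1] = ½[√317.4 − 1] = 8.41.

y₂/y₁ = 8.41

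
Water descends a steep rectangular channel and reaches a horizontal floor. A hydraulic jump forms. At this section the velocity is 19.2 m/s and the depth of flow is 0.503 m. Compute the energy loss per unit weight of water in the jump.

Fr₁ = V₁/√(g·y₁) = 19.2/√(9.81×0.503) = 8.64.
Bélanger equation: y₂/y₁ = ½[√(1 + 8Fr₁²) − 1] = ½[√598.7 − 1] = 11.7.
y₂ = 11.7 × 0.503 = 5.90 m.
q = V₁·y₁ = 19.2 × 0.503 = 9.66 m²/s. V₂ = q/y₂ = 9.66/5.90 = 1.64 m/s. E₁ = y₁ + V₁²/2g = 19.3 m; E₂ = y₂ + V₂²/2g = 6.04 m. ΔE = E₁ − E₂ = 13.3 m.

ΔE = 13.3 m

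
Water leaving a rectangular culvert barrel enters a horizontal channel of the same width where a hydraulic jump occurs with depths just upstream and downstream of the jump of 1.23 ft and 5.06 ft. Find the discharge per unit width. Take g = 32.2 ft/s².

For a rectangular channel the momentum equation gives q² = ½·g·y₁·y₂·(y₁ + y₂) = ½×32.2×1.23×5.06×6.29 = 630.
q = √630 = 25.1 ft²/s.

q = 25.1 ft²/s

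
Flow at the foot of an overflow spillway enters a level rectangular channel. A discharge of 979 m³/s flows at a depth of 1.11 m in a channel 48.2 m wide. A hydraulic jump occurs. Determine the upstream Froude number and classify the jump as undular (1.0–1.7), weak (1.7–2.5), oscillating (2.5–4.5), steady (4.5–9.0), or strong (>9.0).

Fr₁ = 5.55; steady jump

q = Q/b = 979/48.2 = 20.3 m²/s; V₁ = q/y₁ = 18.3 m/s. Fr₁ = V₁/√(g·y₁) = 5.55.
Fr₁ = 5.55 lies in the steady range.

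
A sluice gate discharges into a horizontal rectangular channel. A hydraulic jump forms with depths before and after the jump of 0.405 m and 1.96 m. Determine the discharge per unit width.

q = 3.03 m²/s

For a rectangular channel the momentum equation gives q² = ½·g·y₁·y₂·(y₁ + y₂) = ½×9.81×0.405×1.96×2.37 = 9.21.
q = √9.21 = 3.03 m²/s.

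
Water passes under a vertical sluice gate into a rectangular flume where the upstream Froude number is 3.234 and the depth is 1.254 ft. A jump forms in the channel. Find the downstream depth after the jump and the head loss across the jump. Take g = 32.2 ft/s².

Fr₁ = 3.234 (given).
Conjugate-depth relation: y₂/y₁ = ½[√(1 + 8Fr₁²) − 1] = ½[√84.670 − 1] = 4.101.
y₂ = 4.101 × 1.254 = 5.142 ft.
Head loss: ΔE = (y₂ − y₁)³/(4y₁y₂) = (5.142 − 1.254)³/(4×1.254×5.142) = 58.79/25.79 = 2.279 ft.

y₂ = 5.142 ft; ΔE = 2.279 ft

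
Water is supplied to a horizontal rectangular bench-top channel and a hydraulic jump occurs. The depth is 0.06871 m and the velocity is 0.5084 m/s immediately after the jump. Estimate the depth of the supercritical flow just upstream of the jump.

Fr₂ = V₂/√(g·y₂) = 0.5084/√(9.81×0.06871) = 0.6192.
The Bélanger relation is symmetric: y₁/y₂ = ½[√(1 + 8Fr₂²) − 1] = ½[√4.0677 − 1] = 0.5084.
y₁ = 0.5084 × 0.06871 = 0.03493 m.

y₁ = 0.03493 m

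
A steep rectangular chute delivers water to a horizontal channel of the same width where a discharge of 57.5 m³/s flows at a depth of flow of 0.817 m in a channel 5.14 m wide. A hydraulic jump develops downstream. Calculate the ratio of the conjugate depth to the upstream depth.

q = Q/b = 57.5/5.14 = 11.2 m²/s; V₁ = q/y₁ = 13.7 m/s. Fr₁ = V₁/√(g·y₁) = 4.84.
From the momentum equation for a rectangular channel, y₂/y₁ = ½[√(1 + 8Fr₁²) − 1] = ½[√188.1 − 1] = 6.36.

y₂/y₁ = 6.36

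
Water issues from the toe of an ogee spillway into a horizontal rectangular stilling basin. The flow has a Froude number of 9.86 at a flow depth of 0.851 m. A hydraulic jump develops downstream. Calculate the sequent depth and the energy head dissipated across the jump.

y₂ = 11.4 m; ΔE = 30.5 m

Fr₁ = 9.86 (given).
From the momentum equation for a rectangular channel, y₂/y₁ = ½[√(1 + 8Fr₁²) − 1] = ½[√778.8 − 1] = 13.5.
y₂ = 13.5 × 0.851 = 11.4 m.
V₁ = Fr₁·√(g·y₁) = 9.86×√(9.81×0.851) = 28.5 m/s; q = V₁·y₁ = 24.2 m²/s. V₂ = q/y₂ = 24.2/11.4 = 2.12 m/s. E₁ = y₁ + V₁²/2g = 42.2 m; E₂ = y₂ + V₂²/2g = 11.7 m. ΔE = E₁ − E₂ = 30.5 m.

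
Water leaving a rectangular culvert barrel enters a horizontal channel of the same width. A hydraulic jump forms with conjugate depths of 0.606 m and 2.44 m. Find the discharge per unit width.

For a rectangular channel the momentum equation gives q² = ½·g·y₁·y₂·(y₁ + y₂) = ½×9.81×0.606×2.44×3.05 = 22.1.
q = √22.1 = 4.70 m²/s.

q = 4.70 m²/s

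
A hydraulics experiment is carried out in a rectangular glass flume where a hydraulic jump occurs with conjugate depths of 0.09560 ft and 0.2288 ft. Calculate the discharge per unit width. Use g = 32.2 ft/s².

q = 0.3380 ft²/s

For a rectangular channel the momentum equation gives q² = ½·g·y₁·y₂·(y₁ + y₂) = ½×32.2×0.09560×0.2288×0.3244 = 0.1142.
q = √0.1142 = 0.3380 ft²/s.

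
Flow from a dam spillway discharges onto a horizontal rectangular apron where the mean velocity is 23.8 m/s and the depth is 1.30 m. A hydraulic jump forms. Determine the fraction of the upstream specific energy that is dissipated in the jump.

ΔE/E₁ = 0.603 (60.3%)

Fr₁ = V₁/√(g·y₁) = 23.8/√(9.81×1.30) = 6.66.
From the momentum equation for a rectangular channel, y₂/y₁ = ½[√(1 + 8Fr₁²) − 1] = ½[√356.3 − 1] = 8.94.
y₂ = 8.94 × 1.30 = 11.6 m.
E₁ = y₁ + V₁²/2g = 30.2 m. ΔE = (y₂ − y₁)³/(4y₁y₂) = 18.2 m. ΔE/E₁ = 18.2/30.2 = 0.603.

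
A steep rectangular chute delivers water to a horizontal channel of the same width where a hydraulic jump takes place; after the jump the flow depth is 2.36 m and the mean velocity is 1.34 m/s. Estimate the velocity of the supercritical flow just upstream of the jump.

Fr₂ = V₂/√(g·y₂) = 1.34/√(9.81×2.36) = 0.278.
From the momentum equation (using Fr₂), y₁/y₂ = ½[√(1 + 8Fr₂²) − 1] = ½[√1.620 − 1] = 0.136.
y₁ = 0.136 × 2.36 = 0.322 m.
V₁ = q/y₁ = 3.16/0.322 = 9.82 m/s.

V₁ = 9.82 m/s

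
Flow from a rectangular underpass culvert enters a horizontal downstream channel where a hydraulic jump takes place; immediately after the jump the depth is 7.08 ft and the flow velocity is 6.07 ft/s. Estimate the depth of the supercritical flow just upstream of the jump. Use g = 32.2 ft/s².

Fr₂ = V₂/√(g·y₂) = 6.07/√(32.2×7.08) = 0.402.
The Bélanger relation is symmetric: y₁/y₂ = ½[√(1 + 8Fr₂²) − 1] = ½[√2.293 − 1] = 0.257.
y₁ = 0.257 × 7.08 = 1.82 ft.

y₁ = 1.82 ft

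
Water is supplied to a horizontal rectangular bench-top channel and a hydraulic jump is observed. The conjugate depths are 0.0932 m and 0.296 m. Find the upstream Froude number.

Fr₁ = 2.58

For a rectangular channel the momentum equation gives q² = ½·g·y₁·y₂·(y₁ + y₂) = ½×9.81×0.0932×0.296×0.389 = 0.0527.
q = √0.0527 = 0.229 m²/s.
V₁ = q/y₁ = 2.46 m/s; Fr₁ = V₁/√(g·y₁) = 2.58.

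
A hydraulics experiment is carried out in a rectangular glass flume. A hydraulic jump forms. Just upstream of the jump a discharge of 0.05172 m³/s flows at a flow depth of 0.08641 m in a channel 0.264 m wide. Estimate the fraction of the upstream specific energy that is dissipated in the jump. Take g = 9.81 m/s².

ΔE/E₁ = 0.169 (16.9%)

q = Q/b = 0.05172/0.264 = 0.1959 m²/s; V₁ = q/y₁ = 2.267 m/s. Fr₁ = V₁/√(g·y₁) = 2.462.
From the momentum equation for a rectangular channel, y₂/y₁ = ½[√(1 + 8Fr₁²) − 1] = ½[√49.511 − 1] = 3.018.
y₂ = 3.018 × 0.08641 = 0.2608 m.
E₁ = y₁ + V₁²/2g = 0.3484 m. ΔE = (y₂ − y₁)³/(4y₁y₂) = 0.05884 m. ΔE/E₁ = 0.05884/0.3484 = 0.169.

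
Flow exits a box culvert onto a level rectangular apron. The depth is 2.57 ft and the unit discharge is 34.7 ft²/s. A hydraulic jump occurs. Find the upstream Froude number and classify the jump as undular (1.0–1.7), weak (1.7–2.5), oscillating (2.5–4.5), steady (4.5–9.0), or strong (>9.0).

V₁ = q/y₁ = 34.7/2.57 = 13.5 ft/s. Fr₁ = V₁/√(g·y₁) = 13.5/√(32.2×2.57) = 1.48.
Fr₁ = 1.48 lies in the undular range.

Fr₁ = 1.48; undular jump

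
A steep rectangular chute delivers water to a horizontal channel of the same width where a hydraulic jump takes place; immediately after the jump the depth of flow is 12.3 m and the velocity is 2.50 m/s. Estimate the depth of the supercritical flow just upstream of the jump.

Fr₂ = V₂/√(g·y₂) = 2.50/√(9.81×12.3) = 0.228.
From the momentum equation (using Fr₂), y₁/y₂ = ½[√(1 + 8Fr₂²) − 1] = ½[√1.414 − 1] = 0.0946.
y₁ = 0.0946 × 12.3 = 1.16 m.

y₁ = 1.16 m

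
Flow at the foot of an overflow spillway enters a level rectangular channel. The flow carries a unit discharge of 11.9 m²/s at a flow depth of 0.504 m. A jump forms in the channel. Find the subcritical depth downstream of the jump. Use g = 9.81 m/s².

y₂ = 7.32 m

V₁ = q/y₁ = 11.9/0.504 = 23.6 m/s. Fr₁ = V₁/√(g·y₁) = 23.6/√(9.81×0.504) = 10.6.
From the momentum equation for a rectangular channel, y₂/y₁ = ½[√(1 + 8Fr₁²) − 1] = ½[√903.0 − 1] = 14.5.
y₂ = 14.5 × 0.504 = 7.32 m.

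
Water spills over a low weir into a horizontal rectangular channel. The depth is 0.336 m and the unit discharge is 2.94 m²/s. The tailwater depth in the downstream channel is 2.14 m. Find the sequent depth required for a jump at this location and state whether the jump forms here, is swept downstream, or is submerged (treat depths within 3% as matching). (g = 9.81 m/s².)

V₁ = q/y₁ = 2.94/0.336 = 8.75 m/s. Fr₁ = V₁/√(g·y₁) = 8.75/√(9.81×0.336) = 4.82.
By Bélanger, y₂/y₁ = ½[√(1 + 8Fr₁²) − 1] = ½[√186.8 − 1] = 6.33.
y₂ = 6.33 × 0.336 = 2.13 m.
Tailwater y_tw = 2.14 m: y_tw ≈ y₂, so the jump forms here.

y₂ = 2.13 m; the jump forms here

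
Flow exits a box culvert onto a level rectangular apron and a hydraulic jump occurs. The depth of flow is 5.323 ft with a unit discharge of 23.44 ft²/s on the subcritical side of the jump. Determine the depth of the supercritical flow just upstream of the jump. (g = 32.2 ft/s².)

V₂ = q/y₂ = 23.44/5.323 = 4.404 ft/s; Fr₂ = V₂/√(g·y₂) = 0.3364.
Applying the sequent-depth relation in reverse, y₁/y₂ = ½[√(1 + 8Fr₂²) − 1] = ½[√1.9051 − 1] = 0.1901.
y₁ = 0.1901 × 5.323 = 1.012 ft.

y₁ = 1.012 ft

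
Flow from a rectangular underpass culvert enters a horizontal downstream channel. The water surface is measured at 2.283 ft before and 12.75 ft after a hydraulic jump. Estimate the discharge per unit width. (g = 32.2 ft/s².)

For a rectangular channel the momentum equation gives q² = ½·g·y₁·y₂·(y₁ + y₂) = ½×32.2×2.283×12.75×15.03 = 7045.
q = √7045 = 83.94 ft²/s.

q = 83.94 ft²/s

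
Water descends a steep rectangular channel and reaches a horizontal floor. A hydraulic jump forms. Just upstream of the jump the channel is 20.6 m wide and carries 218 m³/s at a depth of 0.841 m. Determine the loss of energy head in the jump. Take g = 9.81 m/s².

q = Q/b = 218/20.6 = 10.6 m²/s; V₁ = q/y₁ = 12.6 m/s. Fr₁ = V₁/√(g·y₁) = 4.38.
From the momentum equation for a rectangular channel, y₂/y₁ = ½[√(1 + 8Fr₁²) − 1] = ½[√154.5 − 1] = 5.72.
y₂ = 5.72 × 0.841 = 4.81 m.
Head loss: ΔE = (y₂ − y₁)³/(4y₁y₂) = (4.81 − 0.841)³/(4×0.841×4.81) = 62.4/16.2 = 3.86 m.

ΔE = 3.86 m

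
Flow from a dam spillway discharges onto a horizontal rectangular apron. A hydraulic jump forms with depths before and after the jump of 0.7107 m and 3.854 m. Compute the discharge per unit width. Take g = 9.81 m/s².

For a rectangular channel the momentum equation gives q² = ½·g·y₁·y₂·(y₁ + y₂) = ½×9.81×0.7107×3.854×4.565 = 61.33.
q = √61.33 = 7.831 m²/s.

q = 7.831 m²/s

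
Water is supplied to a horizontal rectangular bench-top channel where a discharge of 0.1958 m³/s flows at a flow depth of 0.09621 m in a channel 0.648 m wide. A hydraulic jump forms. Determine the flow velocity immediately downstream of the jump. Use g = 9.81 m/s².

V₂ = 0.7662 m/s

q = Q/b = 0.1958/0.648 = 0.3022 m²/s; V₁ = q/y₁ = 3.141 m/s. Fr₁ = V₁/√(g·y₁) = 3.233.
From the momentum equation for a rectangular channel, y₂/y₁ = ½[√(1 + 8Fr₁²) − 1] = ½[√84.606 − 1] = 4.099.
y₂ = 4.099 × 0.09621 = 0.3944 m.
V₂ = q/y₂ = 0.3022/0.3944 = 0.7662 m/s.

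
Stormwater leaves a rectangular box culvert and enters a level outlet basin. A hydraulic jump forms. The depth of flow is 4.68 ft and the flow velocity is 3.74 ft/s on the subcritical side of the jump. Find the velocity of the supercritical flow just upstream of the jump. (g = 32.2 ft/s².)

Fr₂ = V₂/√(g·y₂) = 3.74/√(32.2×4.68) = 0.305.
Applying the sequent-depth relation in reverse, y₁/y₂ = ½[√(1 + 8Fr₂²) − 1] = ½[√1.743 − 1] = 0.160.
y₁ = 0.160 × 4.68 = 0.749 ft.
V₁ = q/y₁ = 17.5/0.749 = 23.4 ft/s.

V₁ = 23.4 ft/s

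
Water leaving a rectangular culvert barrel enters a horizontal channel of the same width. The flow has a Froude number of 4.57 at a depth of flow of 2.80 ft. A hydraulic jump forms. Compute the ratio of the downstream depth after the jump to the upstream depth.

y₂/y₁ = 5.98

Fr₁ = 4.57 (given).
Conjugate-depth relation: y₂/y₁ = ½[√(1 + 8Fr₁²) − 1] = ½[√168.1 − 1] = 5.98.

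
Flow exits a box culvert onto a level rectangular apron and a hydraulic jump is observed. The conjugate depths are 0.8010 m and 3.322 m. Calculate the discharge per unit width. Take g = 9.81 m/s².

q = 7.336 m²/s

For a rectangular channel the momentum equation gives q² = ½·g·y₁·y₂·(y₁ + y₂) = ½×9.81×0.8010×3.322×4.123 = 53.81.
q = √53.81 = 7.336 m²/s.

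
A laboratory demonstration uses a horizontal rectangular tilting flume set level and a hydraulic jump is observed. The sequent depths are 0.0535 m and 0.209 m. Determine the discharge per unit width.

For a rectangular channel the momentum equation gives q² = ½·g·y₁·y₂·(y₁ + y₂) = ½×9.81×0.0535×0.209×0.263 = 0.0144.
q = √0.0144 = 0.120 m²/s.

q = 0.120 m²/s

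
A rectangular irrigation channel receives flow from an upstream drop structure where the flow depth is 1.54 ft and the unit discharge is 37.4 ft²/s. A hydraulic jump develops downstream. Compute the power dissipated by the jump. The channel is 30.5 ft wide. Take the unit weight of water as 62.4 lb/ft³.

V₁ = q/y₁ = 37.4/1.54 = 24.3 ft/s. Fr₁ = V₁/√(g·y₁) = 24.3/√(32.2×1.54) = 3.45.
Bélanger equation: y₂/y₁ = ½[√(1 + 8Fr₁²) − 1] = ½[√96.15 − 1] = 4.40.
y₂ = 4.40 × 1.54 = 6.78 ft.
Head loss: ΔE = (y₂ − y₁)³/(4y₁y₂) = (6.78 − 1.54)³/(4×1.54×6.78) = 144/41.8 = 3.45 ft.
Q = q·b = 37.4 × 30.5 = 1141 cfs. P = γ·Q·ΔE/550 = 62.4 × 1141 × 3.45 / 550 = 446 hp.

P = 446 hp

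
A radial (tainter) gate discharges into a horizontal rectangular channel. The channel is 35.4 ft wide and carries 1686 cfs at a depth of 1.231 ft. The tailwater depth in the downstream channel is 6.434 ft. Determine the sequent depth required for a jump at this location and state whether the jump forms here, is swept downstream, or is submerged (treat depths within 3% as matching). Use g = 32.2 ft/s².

y₂ = 10.10 ft; the jump is swept downstream

q = Q/b = 1686/35.4 = 47.63 ft²/s; V₁ = q/y₁ = 38.69 ft/s. Fr₁ = V₁/√(g·y₁) = 6.145.
Conjugate-depth relation: y₂/y₁ = ½[√(1 + 8Fr₁²) − 1] = ½[√303.11 − 1] = 8.205.
y₂ = 8.205 × 1.231 = 10.10 ft.
Tailwater y_tw = 6.434 ft: y_tw < y₂, so the jump is swept downstream.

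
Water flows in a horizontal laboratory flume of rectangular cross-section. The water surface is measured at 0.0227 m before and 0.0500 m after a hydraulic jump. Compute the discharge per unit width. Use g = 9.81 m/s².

For a rectangular channel the momentum equation gives q² = ½·g·y₁·y₂·(y₁ + y₂) = ½×9.81×0.0227×0.0500×0.0727 = 0.000405.
q = √0.000405 = 0.0201 m²/s.

q = 0.0201 m²/s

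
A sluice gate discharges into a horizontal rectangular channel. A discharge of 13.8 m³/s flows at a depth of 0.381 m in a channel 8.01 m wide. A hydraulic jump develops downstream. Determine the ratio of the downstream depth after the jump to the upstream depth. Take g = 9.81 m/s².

q = Q/b = 13.8/8.01 = 1.72 m²/s; V₁ = q/y₁ = 4.52 m/s. Fr₁ = V₁/√(g·y₁) = 2.34.
From the momentum equation for a rectangular channel, y₂/y₁ = ½[√(1 + 8Fr₁²) − 1] = ½[√44.77 − 1] = 2.85.

y₂/y₁ = 2.85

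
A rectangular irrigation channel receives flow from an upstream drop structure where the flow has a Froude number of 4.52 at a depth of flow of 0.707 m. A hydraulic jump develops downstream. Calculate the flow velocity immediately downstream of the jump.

Fr₁ = 4.52 (given).
Sequent-depth ratio: y₂/y₁ = ½[√(1 + 8Fr₁²) − 1] = ½[√164.4 − 1] = 5.91.
y₂ = 5.91 × 0.707 = 4.18 m.
V₁ = Fr₁·√(g·y₁) = 4.52×√(9.81×0.707) = 11.9 m/s; q = V₁·y₁ = 8.42 m²/s.
V₂ = q/y₂ = 8.42/4.18 = 2.01 m/s.

V₂ = 2.01 m/s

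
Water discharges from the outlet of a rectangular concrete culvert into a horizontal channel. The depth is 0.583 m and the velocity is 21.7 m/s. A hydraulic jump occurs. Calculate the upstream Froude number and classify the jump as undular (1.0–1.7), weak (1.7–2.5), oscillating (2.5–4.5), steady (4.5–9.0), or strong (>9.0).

Fr₁ = 9.07; strong jump

Fr₁ = V₁/√(g·y₁) = 21.7/√(9.81×0.583) = 9.07.
Fr₁ = 9.07 lies in the strong range.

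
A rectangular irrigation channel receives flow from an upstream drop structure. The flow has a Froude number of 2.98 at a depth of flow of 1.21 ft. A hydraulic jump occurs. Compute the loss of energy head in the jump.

Fr₁ = 2.98 (given).
From the momentum equation for a rectangular channel, y₂/y₁ = ½[√(1 + 8Fr₁²) − 1] = ½[√72.04 − 1] = 3.74.
y₂ = 3.74 × 1.21 = 4.53 ft.
Head loss: ΔE = (y₂ − y₁)³/(4y₁y₂) = (4.53 − 1.21)³/(4×1.21×4.53) = 36.6/21.9 = 1.67 ft.

ΔE = 1.67 ft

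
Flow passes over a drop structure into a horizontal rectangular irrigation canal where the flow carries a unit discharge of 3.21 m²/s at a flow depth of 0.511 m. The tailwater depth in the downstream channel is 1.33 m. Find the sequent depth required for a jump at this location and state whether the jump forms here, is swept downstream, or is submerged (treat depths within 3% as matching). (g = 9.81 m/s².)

y₂ = 1.79 m; the jump is swept downstream

V₁ = q/y₁ = 3.21/0.511 = 6.28 m/s. Fr₁ = V₁/√(g·y₁) = 6.28/√(9.81×0.511) = 2.81.
Conjugate-depth relation: y₂/y₁ = ½[√(1 + 8Fr₁²) − 1] = ½[√63.98 − 1] = 3.50.
y₂ = 3.50 × 0.511 = 1.79 m.
Tailwater y_tw = 1.33 m: y_tw < y₂, so the jump is swept downstream.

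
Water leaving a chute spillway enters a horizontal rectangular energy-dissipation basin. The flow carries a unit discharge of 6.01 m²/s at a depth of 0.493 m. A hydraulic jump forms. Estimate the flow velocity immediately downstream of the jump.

V₁ = q/y₁ = 6.01/0.493 = 12.2 m/s. Fr₁ = V₁/√(g·y₁) = 12.2/√(9.81×0.493) = 5.54.
Conjugate-depth relation: y₂/y₁ = ½[√(1 + 8Fr₁²) − 1] = ½[√246.8 − 1] = 7.36.
y₂ = 7.36 × 0.493 = 3.63 m.
V₂ = q/y₂ = 6.01/3.63 = 1.66 m/s.

V₂ = 1.66 m/s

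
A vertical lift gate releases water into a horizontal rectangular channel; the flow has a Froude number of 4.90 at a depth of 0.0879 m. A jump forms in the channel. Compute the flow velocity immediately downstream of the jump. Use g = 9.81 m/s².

V₂ = 0.706 m/s

Fr₁ = 4.90 (given).
Bélanger equation: y₂/y₁ = ½[√(1 + 8Fr₁²) − 1] = ½[√193.1 − 1] = 6.45.
y₂ = 6.45 × 0.0879 = 0.567 m.
V₁ = Fr₁·√(g·y₁) = 4.90×√(9.81×0.0879) = 4.55 m/s; q = V₁·y₁ = 0.400 m²/s.
V₂ = q/y₂ = 0.400/0.567 = 0.706 m/s.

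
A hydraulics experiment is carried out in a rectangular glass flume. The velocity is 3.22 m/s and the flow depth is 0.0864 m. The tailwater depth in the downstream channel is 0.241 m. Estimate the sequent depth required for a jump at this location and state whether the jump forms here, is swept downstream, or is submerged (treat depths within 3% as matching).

Fr₁ = V₁/√(g·y₁) = 3.22/√(9.81×0.0864) = 3.50.
Conjugate-depth relation: y₂/y₁ = ½[√(1 + 8Fr₁²) − 1] = ½[√98.86 − 1] = 4.47.
y₂ = 4.47 × 0.0864 = 0.386 m.
Tailwater y_tw = 0.241 m: y_tw < y₂, so the jump is swept downstream.

y₂ = 0.386 m; the jump is swept downstream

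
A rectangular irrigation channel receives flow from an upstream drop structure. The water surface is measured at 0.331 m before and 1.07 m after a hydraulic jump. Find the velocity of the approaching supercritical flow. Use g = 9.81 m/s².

For a rectangular channel the momentum equation gives q² = ½·g·y₁·y₂·(y₁ + y₂) = ½×9.81×0.331×1.07×1.40 = 2.43.
q = √2.43 = 1.56 m²/s.
V₁ = q/y₁ = 1.56/0.331 = 4.71 m/s.

V₁ = 4.71 m/s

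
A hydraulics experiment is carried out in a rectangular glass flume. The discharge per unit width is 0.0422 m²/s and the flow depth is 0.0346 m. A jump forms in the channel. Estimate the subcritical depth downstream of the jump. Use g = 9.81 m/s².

V₁ = q/y₁ = 0.0422/0.0346 = 1.22 m/s. Fr₁ = V₁/√(g·y₁) = 1.22/√(9.81×0.0346) = 2.09.
From the momentum equation for a rectangular channel, y₂/y₁ = ½[√(1 + 8Fr₁²) − 1] = ½[√36.06 − 1] = 2.50.
y₂ = 2.50 × 0.0346 = 0.0866 m.

y₂ = 0.0866 m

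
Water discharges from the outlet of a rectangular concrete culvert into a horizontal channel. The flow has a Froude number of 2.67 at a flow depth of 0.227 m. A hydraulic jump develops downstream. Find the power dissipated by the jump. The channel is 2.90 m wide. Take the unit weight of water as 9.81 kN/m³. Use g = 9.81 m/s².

P = 5.43 kW

Fr₁ = 2.67 (given).
Bélanger equation: y₂/y₁ = ½[√(1 + 8Fr₁²) − 1] = ½[√58.03 − 1] = 3.31.
y₂ = 3.31 × 0.227 = 0.751 m.
V₁ = Fr₁·√(g·y₁) = 2.67×√(9.81×0.227) = 3.98 m/s; q = V₁·y₁ = 0.904 m²/s. V₂ = q/y₂ = 0.904/0.751 = 1.20 m/s. E₁ = y₁ + V₁²/2g = 1.04 m; E₂ = y₂ + V₂²/2g = 0.825 m. ΔE = E₁ − E₂ = 0.211 m.
Q = q·b = 0.904 × 2.90 = 2.62 m³/s. P = γ·Q·ΔE = 9.81 × 2.62 × 0.211 = 5.43 kW.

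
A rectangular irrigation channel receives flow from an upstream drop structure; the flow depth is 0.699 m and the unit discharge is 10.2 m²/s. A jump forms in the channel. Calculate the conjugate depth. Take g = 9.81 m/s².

y₂ = 5.17 m

V₁ = q/y₁ = 10.2/0.699 = 14.6 m/s. Fr₁ = V₁/√(g·y₁) = 14.6/√(9.81×0.699) = 5.57.
Bélanger equation: y₂/y₁ = ½[√(1 + 8Fr₁²) − 1] = ½[√249.4 − 1] = 7.40.
y₂ = 7.40 × 0.699 = 5.17 m.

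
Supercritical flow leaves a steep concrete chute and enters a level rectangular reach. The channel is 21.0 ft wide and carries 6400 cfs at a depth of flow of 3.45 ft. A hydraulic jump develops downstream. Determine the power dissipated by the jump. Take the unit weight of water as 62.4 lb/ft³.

P = 61341 hp

q = Q/b = 6400/21.0 = 305 ft²/s; V₁ = q/y₁ = 88.3 ft/s. Fr₁ = V₁/√(g·y₁) = 8.38.
From the momentum equation for a rectangular channel, y₂/y₁ = ½[√(1 + 8Fr₁²) − 1] = ½[√563.0 − 1] = 11.4.
y₂ = 11.4 × 3.45 = 39.2 ft.
Head loss: ΔE = (y₂ − y₁)³/(4y₁y₂) = (39.2 − 3.45)³/(4×3.45×39.2) = 45704/541 = 84.5 ft.
P = γ·Q·ΔE/550 = 62.4 × 6400 × 84.5 / 550 = 61341 hp.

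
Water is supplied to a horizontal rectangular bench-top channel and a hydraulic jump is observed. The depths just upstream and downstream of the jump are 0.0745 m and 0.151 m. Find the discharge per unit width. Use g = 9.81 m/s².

For a rectangular channel the momentum equation gives q² = ½·g·y₁·y₂·(y₁ + y₂) = ½×9.81×0.0745×0.151×0.225 = 0.0124.
q = √0.0124 = 0.112 m²/s.

q = 0.112 m²/s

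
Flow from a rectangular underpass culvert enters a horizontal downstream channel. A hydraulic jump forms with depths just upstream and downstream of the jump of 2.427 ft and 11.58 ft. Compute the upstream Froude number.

For a rectangular channel the momentum equation gives q² = ½·g·y₁·y₂·(y₁ + y₂) = ½×32.2×2.427×11.58×14.01 = 6338.
q = √6338 = 79.61 ft²/s.
V₁ = q/y₁ = 32.80 ft/s; Fr₁ = V₁/√(g·y₁) = 3.711.

Fr₁ = 3.711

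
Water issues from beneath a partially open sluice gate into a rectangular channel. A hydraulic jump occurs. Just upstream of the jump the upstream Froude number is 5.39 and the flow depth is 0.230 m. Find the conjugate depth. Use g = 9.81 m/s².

y₂ = 1.64 m

Fr₁ = 5.39 (given).
By Bélanger, y₂/y₁ = ½[√(1 + 8Fr₁²) − 1] = ½[√233.4 − 1] = 7.14.
y₂ = 7.14 × 0.230 = 1.64 m.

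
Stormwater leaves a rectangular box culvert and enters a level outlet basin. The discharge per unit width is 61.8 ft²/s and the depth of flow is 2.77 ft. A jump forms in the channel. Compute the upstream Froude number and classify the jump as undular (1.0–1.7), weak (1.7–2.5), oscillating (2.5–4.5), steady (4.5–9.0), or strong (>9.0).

Fr₁ = 2.36; weak jump

V₁ = q/y₁ = 61.8/2.77 = 22.3 ft/s. Fr₁ = V₁/√(g·y₁) = 22.3/√(32.2×2.77) = 2.36.
Fr₁ = 2.36 lies in the weak range.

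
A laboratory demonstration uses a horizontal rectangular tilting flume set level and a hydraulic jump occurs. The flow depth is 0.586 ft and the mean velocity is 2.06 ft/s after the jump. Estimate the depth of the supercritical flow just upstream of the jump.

y₁ = 0.197 ft

Fr₂ = V₂/√(g·y₂) = 2.06/√(32.2×0.586) = 0.474.
From the momentum equation (using Fr₂), y₁/y₂ = ½[√(1 + 8Fr₂²) − 1] = ½[√2.799 − 1] = 0.337.
y₁ = 0.337 × 0.586 = 0.197 ft.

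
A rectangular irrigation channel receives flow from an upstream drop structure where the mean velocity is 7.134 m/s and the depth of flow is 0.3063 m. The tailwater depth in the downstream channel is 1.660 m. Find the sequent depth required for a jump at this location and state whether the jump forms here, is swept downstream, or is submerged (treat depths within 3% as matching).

Fr₁ = V₁/√(g·y₁) = 7.134/√(9.81×0.3063) = 4.116.
Sequent-depth ratio: y₂/y₁ = ½[√(1 + 8Fr₁²) − 1] = ½[√136.50 − 1] = 5.342.
y₂ = 5.342 × 0.3063 = 1.636 m.
Tailwater y_tw = 1.660 m: y_tw ≈ y₂, so the jump forms here.

y₂ = 1.636 m; the jump forms here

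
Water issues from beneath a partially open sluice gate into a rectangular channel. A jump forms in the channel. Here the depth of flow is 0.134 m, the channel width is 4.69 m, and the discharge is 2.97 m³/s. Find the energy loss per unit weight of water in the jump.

q = Q/b = 2.97/4.69 = 0.633 m²/s; V₁ = q/y₁ = 4.73 m/s. Fr₁ = V₁/√(g·y₁) = 4.12.
Bélanger equation: y₂/y₁ = ½[√(1 + 8Fr₁²) − 1] = ½[√136.9 − 1] = 5.35.
y₂ = 5.35 × 0.134 = 0.717 m.
V₂ = q/y₂ = 0.633/0.717 = 0.883 m/s. E₁ = y₁ + V₁²/2g = 1.27 m; E₂ = y₂ + V₂²/2g = 0.757 m. ΔE = E₁ − E₂ = 0.516 m.

ΔE = 0.516 m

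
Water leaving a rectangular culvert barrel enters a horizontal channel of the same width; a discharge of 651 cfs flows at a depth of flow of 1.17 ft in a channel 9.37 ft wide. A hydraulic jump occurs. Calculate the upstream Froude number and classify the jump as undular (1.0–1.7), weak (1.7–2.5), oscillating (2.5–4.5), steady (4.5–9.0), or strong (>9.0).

Fr₁ = 9.67; strong jump

q = Q/b = 651/9.37 = 69.5 ft²/s; V₁ = q/y₁ = 59.4 ft/s. Fr₁ = V₁/√(g·y₁) = 9.67.
Fr₁ = 9.67 lies in the strong range.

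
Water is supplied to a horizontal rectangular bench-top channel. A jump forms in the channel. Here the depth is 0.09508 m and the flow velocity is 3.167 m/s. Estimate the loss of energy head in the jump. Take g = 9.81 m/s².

Fr₁ = V₁/√(g·y₁) = 3.167/√(9.81×0.09508) = 3.279.
From the momentum equation for a rectangular channel, y₂/y₁ = ½[√(1 + 8Fr₁²) − 1] = ½[√87.026 − 1] = 4.164.
y₂ = 4.164 × 0.09508 = 0.3959 m.
Head loss: ΔE = (y₂ − y₁)³/(4y₁y₂) = (0.3959 − 0.09508)³/(4×0.09508×0.3959) = 0.02724/0.1506 = 0.1809 m.

ΔE = 0.1809 m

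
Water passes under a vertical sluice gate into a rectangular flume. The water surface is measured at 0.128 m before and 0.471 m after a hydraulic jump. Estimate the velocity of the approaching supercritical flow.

V₁ = 3.29 m/s

For a rectangular channel the momentum equation gives q² = ½·g·y₁·y₂·(y₁ + y₂) = ½×9.81×0.128×0.471×0.599 = 0.177.
q = √0.177 = 0.421 m²/s.
V₁ = q/y₁ = 0.421/0.128 = 3.29 m/s.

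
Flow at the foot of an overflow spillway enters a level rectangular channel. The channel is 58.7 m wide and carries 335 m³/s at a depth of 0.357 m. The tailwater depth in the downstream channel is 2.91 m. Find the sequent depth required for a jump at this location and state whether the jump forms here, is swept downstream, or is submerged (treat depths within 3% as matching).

q = Q/b = 335/58.7 = 5.71 m²/s; V₁ = q/y₁ = 16.0 m/s. Fr₁ = V₁/√(g·y₁) = 8.54.
By Bélanger, y₂/y₁ = ½[√(1 + 8Fr₁²) − 1] = ½[√584.8 − 1] = 11.6.
y₂ = 11.6 × 0.357 = 4.14 m.
Tailwater y_tw = 2.91 m: y_tw < y₂, so the jump is swept downstream.

y₂ = 4.14 m; the jump is swept downstream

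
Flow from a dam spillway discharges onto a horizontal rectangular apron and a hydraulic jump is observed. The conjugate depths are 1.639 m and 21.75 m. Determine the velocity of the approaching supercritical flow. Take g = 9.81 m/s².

For a rectangular channel the momentum equation gives q² = ½·g·y₁·y₂·(y₁ + y₂) = ½×9.81×1.639×21.75×23.39 = 4090.
q = √4090 = 63.95 m²/s.
V₁ = q/y₁ = 63.95/1.639 = 39.02 m/s.

V₁ = 39.02 m/s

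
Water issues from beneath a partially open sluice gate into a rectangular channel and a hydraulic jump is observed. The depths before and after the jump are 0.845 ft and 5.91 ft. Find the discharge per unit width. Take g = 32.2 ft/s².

For a rectangular channel the momentum equation gives q² = ½·g·y₁·y₂·(y₁ + y₂) = ½×32.2×0.845×5.91×6.75 = 543.
q = √543 = 23.3 ft²/s.

q = 23.3 ft²/s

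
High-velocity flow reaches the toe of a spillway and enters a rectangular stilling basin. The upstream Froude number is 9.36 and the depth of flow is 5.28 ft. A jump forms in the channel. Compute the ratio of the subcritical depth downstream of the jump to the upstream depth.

y₂/y₁ = 12.7

Fr₁ = 9.36 (given).
Conjugate-depth relation: y₂/y₁ = ½[√(1 + 8Fr₁²) − 1] = ½[√701.9 − 1] = 12.7.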